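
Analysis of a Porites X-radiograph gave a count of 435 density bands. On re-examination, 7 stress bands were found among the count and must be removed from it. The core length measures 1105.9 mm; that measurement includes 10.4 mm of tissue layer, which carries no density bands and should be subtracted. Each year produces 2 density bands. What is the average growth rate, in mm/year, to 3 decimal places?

Correcting the raw count gives 435 − 7 = 428 true density bands.
428 density bands at 2 per year is 428 / 2 = 214 years.
Net length = 1105.9 − 10.4 = 1095.5 mm.
Extension rate ≈ 1095.5 / 214 = 5.119 mm/year.

5.119 mm/year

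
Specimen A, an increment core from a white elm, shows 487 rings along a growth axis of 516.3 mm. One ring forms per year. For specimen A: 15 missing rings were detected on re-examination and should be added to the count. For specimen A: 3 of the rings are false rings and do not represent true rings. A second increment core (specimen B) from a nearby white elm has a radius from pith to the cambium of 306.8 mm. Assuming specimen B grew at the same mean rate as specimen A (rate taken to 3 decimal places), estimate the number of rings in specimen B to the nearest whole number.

Specimen A: correcting the raw count gives 487 − 3 + 15 = 499 true rings.
A: Extension rate ≈ 516.3 / 499 = 1.035 mm per year.
B spans 306.8 / 1.035 = 296.43 years ≈ 296 rings.

296 rings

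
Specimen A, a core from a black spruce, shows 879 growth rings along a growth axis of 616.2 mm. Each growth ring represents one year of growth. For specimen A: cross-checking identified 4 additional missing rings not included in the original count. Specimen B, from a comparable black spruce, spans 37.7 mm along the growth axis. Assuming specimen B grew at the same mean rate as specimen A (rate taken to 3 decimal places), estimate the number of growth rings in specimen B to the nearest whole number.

Specimen A: true growth ring count = 879 + 4 = 883.
A: Mean rate = 616.2 mm / 883 years ≈ 0.698 mm/year.
Specimen B: 37.7 mm / 0.698 mm per year = 54.01 years ≈ 54 growth rings.

54 growth rings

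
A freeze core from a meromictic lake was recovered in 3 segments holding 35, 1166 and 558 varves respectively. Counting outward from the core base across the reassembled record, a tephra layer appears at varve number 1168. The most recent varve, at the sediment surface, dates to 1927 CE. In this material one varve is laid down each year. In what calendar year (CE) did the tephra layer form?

Total varves = 35 + 1166 + 558 = 1759.
1759 − 1168 = 591 varves lie beyond the tephra layer toward the sediment surface.
The varve at the sediment surface is 1927 CE, so the tephra layer dates to 1927 − 591 = 1336 CE.

1336 CE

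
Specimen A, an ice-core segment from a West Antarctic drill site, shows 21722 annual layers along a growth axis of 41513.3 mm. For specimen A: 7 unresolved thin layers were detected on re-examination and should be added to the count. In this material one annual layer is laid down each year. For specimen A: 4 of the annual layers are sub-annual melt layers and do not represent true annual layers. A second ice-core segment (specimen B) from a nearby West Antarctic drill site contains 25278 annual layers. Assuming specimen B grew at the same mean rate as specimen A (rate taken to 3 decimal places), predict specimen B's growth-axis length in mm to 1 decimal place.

48306.3 mm

Specimen A: adjusted count: 21722 − 4 + 7 = 21725 annual layers.
A: 41513.3 mm over 21725 years gives 41513.3 / 21725 ≈ 1.911 mm/year.
For B, 1.911 mm/year × 25278 years = 48306.3 mm.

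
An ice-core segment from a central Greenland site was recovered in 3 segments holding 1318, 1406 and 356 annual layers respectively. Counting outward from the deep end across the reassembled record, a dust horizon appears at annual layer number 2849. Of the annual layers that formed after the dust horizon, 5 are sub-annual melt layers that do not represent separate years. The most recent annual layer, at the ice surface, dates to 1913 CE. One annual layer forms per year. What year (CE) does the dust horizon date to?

1687 CE

Total annual layers = 1318 + 1406 + 356 = 3080.
The dust horizon sits at annual layer 2849 from the deep end, so 3080 − 2849 = 231 annual layers formed after it.
231 − 5 false = 226 true annual layers after the dust horizon.
Counting back 226 years from 1913 CE places the dust horizon in 1913 − 226 = 1687 CE.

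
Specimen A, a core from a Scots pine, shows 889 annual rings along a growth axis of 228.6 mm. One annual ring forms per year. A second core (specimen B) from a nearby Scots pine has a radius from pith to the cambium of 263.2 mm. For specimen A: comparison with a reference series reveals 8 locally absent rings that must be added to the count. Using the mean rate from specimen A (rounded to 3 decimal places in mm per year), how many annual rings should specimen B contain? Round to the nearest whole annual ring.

Specimen A: after corrections the count is 889 + 8 = 897 annual rings.
A: Mean rate = 228.6 mm / 897 years ≈ 0.255 mm/year.
For B, 263.2 / 0.255 = 1032.16 years ≈ 1032 annual rings.

1032 annual rings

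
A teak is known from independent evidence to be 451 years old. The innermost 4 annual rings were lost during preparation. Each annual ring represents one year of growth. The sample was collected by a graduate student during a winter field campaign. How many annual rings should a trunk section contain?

Expected annual rings over 451 years: 451.
Subtracting the 4 annual rings not captured gives 451 − 4 = 447 annual rings in the record.

447 annual rings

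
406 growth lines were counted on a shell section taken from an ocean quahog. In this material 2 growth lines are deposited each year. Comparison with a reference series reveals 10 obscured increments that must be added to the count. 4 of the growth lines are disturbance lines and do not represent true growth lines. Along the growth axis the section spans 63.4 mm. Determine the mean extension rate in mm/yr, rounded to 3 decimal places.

0.308 mm/yr

Adjusted count: 406 − 4 + 10 = 412 growth lines.
With 2 growth lines per year, 412 / 2 = 206 years.
Mean rate = 63.4 mm / 206 years ≈ 0.308 mm/yr.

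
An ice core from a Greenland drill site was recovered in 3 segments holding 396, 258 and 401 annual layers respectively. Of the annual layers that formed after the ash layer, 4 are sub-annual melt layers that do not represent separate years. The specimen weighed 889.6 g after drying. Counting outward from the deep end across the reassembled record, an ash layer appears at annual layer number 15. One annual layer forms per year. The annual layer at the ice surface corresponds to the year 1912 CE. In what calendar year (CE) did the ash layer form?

Total annual layers = 396 + 258 + 401 = 1055.
Between annual layer 15 and the ice surface there are 1055 − 15 = 1040 annual layers.
1040 − 4 false = 1036 true annual layers after the ash layer.
1912 − 1036 = 876 CE.

876 CE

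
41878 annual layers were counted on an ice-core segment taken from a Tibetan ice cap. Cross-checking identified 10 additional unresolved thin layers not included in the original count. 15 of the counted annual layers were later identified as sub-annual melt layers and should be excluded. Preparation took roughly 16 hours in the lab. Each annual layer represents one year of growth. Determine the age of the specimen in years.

Correcting the raw count gives 41878 − 15 + 10 = 41873 true annual layers.
At one annual layer per year, that is 41873 years.

41873 yr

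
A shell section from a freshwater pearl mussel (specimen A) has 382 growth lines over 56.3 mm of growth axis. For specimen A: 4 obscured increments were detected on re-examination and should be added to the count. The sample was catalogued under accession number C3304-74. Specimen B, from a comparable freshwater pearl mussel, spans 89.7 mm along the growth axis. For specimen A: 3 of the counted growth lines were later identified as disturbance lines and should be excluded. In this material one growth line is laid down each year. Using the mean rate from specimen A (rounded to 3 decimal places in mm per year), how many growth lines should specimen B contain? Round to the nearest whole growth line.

Specimen A: after corrections the count is 382 − 3 + 4 = 383 growth lines.
A: 56.3 mm over 383 years gives 56.3 / 383 ≈ 0.147 mm per year.
Specimen B: 89.7 mm / 0.147 mm per year = 610.20 years ≈ 610 growth lines.

610 growth lines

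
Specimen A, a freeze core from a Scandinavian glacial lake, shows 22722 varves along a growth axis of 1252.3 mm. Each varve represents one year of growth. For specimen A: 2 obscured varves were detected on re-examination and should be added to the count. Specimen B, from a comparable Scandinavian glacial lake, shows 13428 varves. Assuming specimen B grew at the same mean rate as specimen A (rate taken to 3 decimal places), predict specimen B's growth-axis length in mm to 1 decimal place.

Specimen A: adjusted count: 22722 + 2 = 22724 varves.
A: Mean rate = 1252.3 mm / 22724 years ≈ 0.055 mm per year.
Length of B = 0.055 × 13428 = 738.5 mm.

738.5 mm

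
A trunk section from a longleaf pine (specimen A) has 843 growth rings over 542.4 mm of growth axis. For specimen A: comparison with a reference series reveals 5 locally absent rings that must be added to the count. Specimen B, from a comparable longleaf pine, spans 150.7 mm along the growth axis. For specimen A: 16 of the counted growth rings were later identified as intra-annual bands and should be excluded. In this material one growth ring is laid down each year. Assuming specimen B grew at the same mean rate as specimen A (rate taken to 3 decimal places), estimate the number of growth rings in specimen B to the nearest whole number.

231 growth rings

Specimen A: correcting the raw count gives 843 − 16 + 5 = 832 true growth rings.
A: 542.4 mm over 832 years gives 542.4 / 832 ≈ 0.652 mm/yr.
For B, 150.7 / 0.652 = 231.13 years ≈ 231 growth rings.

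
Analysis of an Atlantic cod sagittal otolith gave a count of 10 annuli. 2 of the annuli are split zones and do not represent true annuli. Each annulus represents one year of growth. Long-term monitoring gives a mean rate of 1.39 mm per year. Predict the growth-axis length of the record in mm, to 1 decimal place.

11.1 mm

Correcting the raw count gives 10 − 2 = 8 true annuli.
8 years at 1.39 mm/year gives 1.39 × 8 = 11.1 mm.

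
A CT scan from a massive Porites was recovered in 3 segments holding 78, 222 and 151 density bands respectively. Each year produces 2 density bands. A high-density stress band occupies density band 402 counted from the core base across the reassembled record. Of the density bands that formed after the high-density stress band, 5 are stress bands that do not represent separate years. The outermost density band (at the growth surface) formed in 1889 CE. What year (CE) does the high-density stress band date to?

1867 CE

Total density bands = 78 + 222 + 151 = 451.
451 − 402 = 49 density bands lie beyond the high-density stress band toward the growth surface.
49 − 5 false = 44 true density bands after the high-density stress band.
44 density bands at 2 per year is 44 / 2 = 22 years.
The density band at the growth surface is 1889 CE, so the high-density stress band dates to 1889 − 22 = 1867 CE.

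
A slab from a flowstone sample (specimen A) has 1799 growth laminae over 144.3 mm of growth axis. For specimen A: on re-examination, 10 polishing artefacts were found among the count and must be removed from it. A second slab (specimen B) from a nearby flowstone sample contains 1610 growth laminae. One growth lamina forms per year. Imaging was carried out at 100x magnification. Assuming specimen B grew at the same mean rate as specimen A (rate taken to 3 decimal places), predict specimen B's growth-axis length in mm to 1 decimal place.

130.4 mm

Specimen A: after corrections the count is 1799 − 10 = 1789 growth laminae.
A: Extension rate ≈ 144.3 / 1789 = 0.081 mm per year.
For B, 0.081 mm/year × 1610 years = 130.4 mm.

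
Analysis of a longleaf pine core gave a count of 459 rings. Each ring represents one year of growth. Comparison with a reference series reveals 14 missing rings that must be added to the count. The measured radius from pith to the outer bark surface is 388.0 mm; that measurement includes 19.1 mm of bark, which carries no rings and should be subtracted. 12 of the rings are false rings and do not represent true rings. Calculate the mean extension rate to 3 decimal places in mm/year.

After corrections the count is 459 − 12 + 14 = 461 rings.
Net length = 388.0 − 19.1 = 368.9 mm.
Extension rate ≈ 368.9 / 461 = 0.800 mm/year.

0.800 mm/year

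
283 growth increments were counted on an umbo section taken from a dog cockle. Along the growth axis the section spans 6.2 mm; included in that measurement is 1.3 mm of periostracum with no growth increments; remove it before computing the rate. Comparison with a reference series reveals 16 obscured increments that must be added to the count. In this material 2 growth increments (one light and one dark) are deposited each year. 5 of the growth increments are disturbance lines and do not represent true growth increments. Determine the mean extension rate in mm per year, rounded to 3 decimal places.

After corrections the count is 283 − 5 + 16 = 294 growth increments.
Dividing by 2 growth increments per year: 294 / 2 = 147 years.
Net length = 6.2 − 1.3 = 4.9 mm.
4.9 mm over 147 years gives 4.9 / 147 ≈ 0.033 mm per year.

0.033 mm per year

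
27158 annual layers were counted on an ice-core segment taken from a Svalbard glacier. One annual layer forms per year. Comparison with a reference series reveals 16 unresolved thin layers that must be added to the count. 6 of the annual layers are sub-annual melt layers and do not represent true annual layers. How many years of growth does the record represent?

After corrections the count is 27158 − 6 + 16 = 27168 annual layers.
With a one-to-one annual layer periodicity this is 27168 years.

27168 yr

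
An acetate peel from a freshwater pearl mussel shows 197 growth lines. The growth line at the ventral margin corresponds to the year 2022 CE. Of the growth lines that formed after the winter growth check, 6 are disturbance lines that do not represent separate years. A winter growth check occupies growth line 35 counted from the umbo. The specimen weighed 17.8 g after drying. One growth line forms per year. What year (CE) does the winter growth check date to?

197 − 35 = 162 growth lines lie beyond the winter growth check toward the ventral margin.
Excluding 6 false growth lines: 162 − 6 = 156.
The growth line at the ventral margin is 2022 CE, so the winter growth check dates to 2022 − 156 = 1866 CE.

1866 CE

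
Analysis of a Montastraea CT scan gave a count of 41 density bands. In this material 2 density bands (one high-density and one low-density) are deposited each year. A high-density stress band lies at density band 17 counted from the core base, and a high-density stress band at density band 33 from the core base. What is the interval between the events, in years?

8 years

The two markers are separated by 33 − 17 = 16 density bands.
Dividing by 2 density bands per year: 16 / 2 = 8 years.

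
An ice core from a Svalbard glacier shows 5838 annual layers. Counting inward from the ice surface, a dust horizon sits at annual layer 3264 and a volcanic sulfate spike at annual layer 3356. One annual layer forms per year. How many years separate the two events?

92 years

The two markers are separated by 3356 − 3264 = 92 annual layers.
At one annual layer per year, 92 years elapsed between them.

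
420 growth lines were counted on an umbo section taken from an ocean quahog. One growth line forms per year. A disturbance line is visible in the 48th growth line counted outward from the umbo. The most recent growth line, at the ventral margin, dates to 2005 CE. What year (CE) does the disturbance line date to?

The disturbance line sits at growth line 48 from the umbo, so 420 − 48 = 372 growth lines formed after it.
Counting back 372 years from 2005 CE places the disturbance line in 2005 − 372 = 1633 CE.

1633 CE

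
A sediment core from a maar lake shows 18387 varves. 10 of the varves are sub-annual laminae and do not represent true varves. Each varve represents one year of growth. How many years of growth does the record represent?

After corrections the count is 18387 − 10 = 18377 varves.
At one varve per year, that is 18377 years.

18377 yr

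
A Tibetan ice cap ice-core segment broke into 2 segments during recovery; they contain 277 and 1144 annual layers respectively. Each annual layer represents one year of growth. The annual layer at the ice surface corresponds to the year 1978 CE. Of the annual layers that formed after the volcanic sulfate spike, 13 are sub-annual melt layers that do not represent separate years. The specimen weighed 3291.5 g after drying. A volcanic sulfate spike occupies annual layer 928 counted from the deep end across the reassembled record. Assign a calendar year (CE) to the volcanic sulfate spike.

1498 CE

Total annual layers = 277 + 1144 = 1421.
The volcanic sulfate spike sits at annual layer 928 from the deep end, so 1421 − 928 = 493 annual layers formed after it.
Removing the 13 false annual layers leaves 493 − 13 = 480 true annual layers beyond the volcanic sulfate spike.
Counting back 480 years from 1978 CE places the volcanic sulfate spike in 1978 − 480 = 1498 CE.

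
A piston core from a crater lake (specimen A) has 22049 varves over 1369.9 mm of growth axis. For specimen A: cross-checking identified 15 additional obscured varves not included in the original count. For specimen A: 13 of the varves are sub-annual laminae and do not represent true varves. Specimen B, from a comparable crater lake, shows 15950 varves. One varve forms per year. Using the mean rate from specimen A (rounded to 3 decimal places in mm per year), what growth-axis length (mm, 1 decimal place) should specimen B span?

Specimen A: after corrections the count is 22049 − 13 + 15 = 22051 varves.
A: 1369.9 mm over 22051 years gives 1369.9 / 22051 ≈ 0.062 mm/yr.
Length of B = 0.062 × 15950 = 988.9 mm.

988.9 mm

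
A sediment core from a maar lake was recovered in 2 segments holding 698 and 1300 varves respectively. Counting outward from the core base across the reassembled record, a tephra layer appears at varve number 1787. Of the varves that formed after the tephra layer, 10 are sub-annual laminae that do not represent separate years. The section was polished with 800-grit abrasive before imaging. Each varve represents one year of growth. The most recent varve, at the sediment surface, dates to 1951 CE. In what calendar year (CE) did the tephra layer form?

1750 CE

Total varves = 698 + 1300 = 1998.
The tephra layer sits at varve 1787 from the core base, so 1998 − 1787 = 211 varves formed after it.
Removing the 10 false varves leaves 211 − 10 = 201 true varves beyond the tephra layer.
The varve at the sediment surface is 1951 CE, so the tephra layer dates to 1951 − 201 = 1750 CE.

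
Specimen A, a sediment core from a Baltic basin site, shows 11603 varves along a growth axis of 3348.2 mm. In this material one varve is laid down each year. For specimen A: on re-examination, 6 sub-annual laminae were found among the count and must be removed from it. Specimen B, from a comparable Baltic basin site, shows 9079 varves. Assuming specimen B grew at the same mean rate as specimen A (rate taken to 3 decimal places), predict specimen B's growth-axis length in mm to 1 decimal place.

2623.8 mm

Specimen A: adjusted count: 11603 − 6 = 11597 varves.
A: Extension rate ≈ 3348.2 / 11597 = 0.289 mm/year.
B's length ≈ 0.289 × 9079 = 2623.8 mm.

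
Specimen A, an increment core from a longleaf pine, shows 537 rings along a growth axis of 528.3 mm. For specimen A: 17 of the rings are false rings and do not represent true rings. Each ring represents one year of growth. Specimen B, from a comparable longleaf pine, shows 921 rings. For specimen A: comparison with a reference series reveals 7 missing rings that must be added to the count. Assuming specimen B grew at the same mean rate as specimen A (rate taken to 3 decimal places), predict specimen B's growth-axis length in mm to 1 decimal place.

Specimen A: after corrections the count is 537 − 17 + 7 = 527 rings.
A: Extension rate ≈ 528.3 / 527 = 1.002 mm/year.
For B, 1.002 mm/year × 921 years = 922.8 mm.

922.8 mm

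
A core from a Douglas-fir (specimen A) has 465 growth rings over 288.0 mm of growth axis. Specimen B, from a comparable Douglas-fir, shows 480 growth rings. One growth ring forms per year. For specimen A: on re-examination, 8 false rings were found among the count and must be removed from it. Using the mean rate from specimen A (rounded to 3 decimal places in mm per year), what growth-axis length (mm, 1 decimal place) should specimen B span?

302.4 mm

Specimen A: adjusted count: 465 − 8 = 457 growth rings.
A: Extension rate ≈ 288.0 / 457 = 0.630 mm/yr.
Length of B = 0.630 × 480 = 302.4 mm.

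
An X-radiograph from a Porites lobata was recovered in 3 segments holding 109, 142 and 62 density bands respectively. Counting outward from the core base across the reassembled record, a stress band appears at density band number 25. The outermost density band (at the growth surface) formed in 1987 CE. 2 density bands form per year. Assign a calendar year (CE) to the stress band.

1843 CE

Total density bands = 109 + 142 + 62 = 313.
Between density band 25 and the growth surface there are 313 − 25 = 288 density bands.
With 2 density bands per year, 288 / 2 = 144 years.
Counting back 144 years from 1987 CE places the stress band in 1987 − 144 = 1843 CE.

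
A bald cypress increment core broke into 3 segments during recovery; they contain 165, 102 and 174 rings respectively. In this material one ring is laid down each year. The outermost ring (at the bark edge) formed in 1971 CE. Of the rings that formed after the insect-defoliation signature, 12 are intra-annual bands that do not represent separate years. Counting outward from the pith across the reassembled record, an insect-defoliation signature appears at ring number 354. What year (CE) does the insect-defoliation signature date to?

1896 CE

Total rings = 165 + 102 + 174 = 441.
The insect-defoliation signature sits at ring 354 from the pith, so 441 − 354 = 87 rings formed after it.
Excluding 12 false rings: 87 − 12 = 75.
The ring at the bark edge is 1971 CE, so the insect-defoliation signature dates to 1971 − 75 = 1896 CE.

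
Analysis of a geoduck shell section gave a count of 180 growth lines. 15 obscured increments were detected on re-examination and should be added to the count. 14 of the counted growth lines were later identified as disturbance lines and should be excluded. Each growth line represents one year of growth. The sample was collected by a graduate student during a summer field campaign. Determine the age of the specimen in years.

After corrections the count is 180 − 14 + 15 = 181 growth lines.
With a one-to-one growth line periodicity this is 181 years.

181 years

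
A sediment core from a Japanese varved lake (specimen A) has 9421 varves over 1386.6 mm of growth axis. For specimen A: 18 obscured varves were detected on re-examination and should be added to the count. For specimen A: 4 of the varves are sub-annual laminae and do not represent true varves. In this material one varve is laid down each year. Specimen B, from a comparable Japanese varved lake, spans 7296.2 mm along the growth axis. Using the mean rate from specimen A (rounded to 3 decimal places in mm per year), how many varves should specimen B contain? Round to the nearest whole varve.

Specimen A: adjusted count: 9421 − 4 + 18 = 9435 varves.
A: Mean rate = 1386.6 mm / 9435 years ≈ 0.147 mm per year.
B spans 7296.2 / 0.147 = 49634.01 years ≈ 49634 varves.

49634 varves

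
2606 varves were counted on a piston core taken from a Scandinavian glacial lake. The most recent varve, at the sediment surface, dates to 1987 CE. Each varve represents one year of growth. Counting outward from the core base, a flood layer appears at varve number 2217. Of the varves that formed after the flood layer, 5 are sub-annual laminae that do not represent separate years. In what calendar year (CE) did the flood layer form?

1603 CE

The flood layer sits at varve 2217 from the core base, so 2606 − 2217 = 389 varves formed after it.
Excluding 5 false varves: 389 − 5 = 384.
1987 − 384 = 1603 CE.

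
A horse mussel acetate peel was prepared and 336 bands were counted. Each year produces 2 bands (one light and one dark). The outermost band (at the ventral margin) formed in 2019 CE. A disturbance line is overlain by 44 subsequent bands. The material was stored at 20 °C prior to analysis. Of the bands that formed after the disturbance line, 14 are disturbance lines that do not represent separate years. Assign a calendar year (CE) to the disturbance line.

2004 CE

44 bands formed after the disturbance line.
Removing the 14 false bands leaves 44 − 14 = 30 true bands beyond the disturbance line.
30 bands at 2 per year is 30 / 2 = 15 years.
The band at the ventral margin is 2019 CE, so the disturbance line dates to 2019 − 15 = 2004 CE.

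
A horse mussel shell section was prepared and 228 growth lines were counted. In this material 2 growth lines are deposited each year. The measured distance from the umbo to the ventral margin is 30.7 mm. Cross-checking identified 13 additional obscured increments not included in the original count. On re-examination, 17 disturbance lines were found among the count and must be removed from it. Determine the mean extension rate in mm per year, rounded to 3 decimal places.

Correcting the raw count gives 228 − 17 + 13 = 224 true growth lines.
224 growth lines at 2 per year is 224 / 2 = 112 years.
Mean rate = 30.7 mm / 112 years ≈ 0.274 mm per year.

0.274 mm per year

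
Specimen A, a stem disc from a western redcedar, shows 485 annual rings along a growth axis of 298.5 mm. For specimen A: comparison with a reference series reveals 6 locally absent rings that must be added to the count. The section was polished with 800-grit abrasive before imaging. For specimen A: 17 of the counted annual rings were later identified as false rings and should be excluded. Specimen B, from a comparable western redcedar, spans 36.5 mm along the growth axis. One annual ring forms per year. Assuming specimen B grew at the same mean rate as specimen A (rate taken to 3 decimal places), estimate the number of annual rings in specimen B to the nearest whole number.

Specimen A: correcting the raw count gives 485 − 17 + 6 = 474 true annual rings.
A: Mean rate = 298.5 mm / 474 years ≈ 0.630 mm per year.
Specimen B: 36.5 mm / 0.630 mm per year = 57.94 years ≈ 58 annual rings.

58 annual rings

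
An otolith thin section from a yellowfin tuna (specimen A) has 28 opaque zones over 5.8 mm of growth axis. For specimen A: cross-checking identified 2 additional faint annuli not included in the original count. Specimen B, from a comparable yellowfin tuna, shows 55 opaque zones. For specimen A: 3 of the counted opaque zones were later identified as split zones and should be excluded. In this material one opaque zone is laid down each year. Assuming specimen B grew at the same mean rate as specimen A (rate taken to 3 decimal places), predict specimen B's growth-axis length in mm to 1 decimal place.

11.8 mm

Specimen A: true opaque zone count = 28 − 3 + 2 = 27.
A: Extension rate ≈ 5.8 / 27 = 0.215 mm per year.
Length of B = 0.215 × 55 = 11.8 mm.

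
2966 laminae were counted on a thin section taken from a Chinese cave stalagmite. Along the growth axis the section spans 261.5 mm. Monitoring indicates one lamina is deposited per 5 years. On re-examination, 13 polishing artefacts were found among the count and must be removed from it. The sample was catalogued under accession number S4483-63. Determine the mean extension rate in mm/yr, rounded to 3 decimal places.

0.018 mm/yr

Correcting the raw count gives 2966 − 13 = 2953 true laminae.
2953 laminae at 5 years each span 2953 × 5 = 14765 years.
261.5 mm over 14765 years gives 261.5 / 14765 ≈ 0.018 mm/yr.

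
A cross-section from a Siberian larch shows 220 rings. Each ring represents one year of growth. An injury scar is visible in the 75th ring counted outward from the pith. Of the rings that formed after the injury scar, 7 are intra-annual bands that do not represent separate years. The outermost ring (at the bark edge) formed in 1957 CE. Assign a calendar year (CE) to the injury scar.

The injury scar sits at ring 75 from the pith, so 220 − 75 = 145 rings formed after it.
145 − 7 false = 138 true rings after the injury scar.
1957 − 138 = 1819 CE.

1819 CE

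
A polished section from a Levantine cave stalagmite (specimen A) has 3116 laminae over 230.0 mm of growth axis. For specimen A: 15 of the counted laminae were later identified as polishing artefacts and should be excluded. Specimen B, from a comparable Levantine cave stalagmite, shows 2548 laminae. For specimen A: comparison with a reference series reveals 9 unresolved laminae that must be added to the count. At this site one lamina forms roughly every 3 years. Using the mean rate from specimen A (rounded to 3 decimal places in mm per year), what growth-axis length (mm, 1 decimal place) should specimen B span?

Specimen A: after corrections the count is 3116 − 15 + 9 = 3110 laminae.
Specimen A: at 3 years per lamina, 3110 × 3 = 9330 years.
A: Extension rate ≈ 230.0 / 9330 = 0.025 mm per year.
Specimen B: multiplying by 3 years per lamina: 2548 × 3 = 7644 years. Length of B = 0.025 × 7644 = 191.1 mm.

191.1 mm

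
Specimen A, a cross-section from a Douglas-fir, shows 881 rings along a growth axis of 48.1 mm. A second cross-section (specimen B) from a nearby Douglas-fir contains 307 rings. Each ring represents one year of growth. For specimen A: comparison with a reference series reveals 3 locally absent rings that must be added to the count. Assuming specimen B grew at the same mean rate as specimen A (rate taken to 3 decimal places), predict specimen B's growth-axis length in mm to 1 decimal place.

Specimen A: correcting the raw count gives 881 + 3 = 884 true rings.
A: Extension rate ≈ 48.1 / 884 = 0.054 mm/yr.
Length of B = 0.054 × 307 = 16.6 mm.

16.6 mm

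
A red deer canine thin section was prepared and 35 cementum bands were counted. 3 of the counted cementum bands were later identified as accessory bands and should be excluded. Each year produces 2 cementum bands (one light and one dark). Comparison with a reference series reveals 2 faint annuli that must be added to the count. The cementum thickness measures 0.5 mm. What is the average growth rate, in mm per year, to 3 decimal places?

0.029 mm per year

After corrections the count is 35 − 3 + 2 = 34 cementum bands.
With 2 cementum bands per year, 34 / 2 = 17 years.
Extension rate ≈ 0.5 / 17 = 0.029 mm per year.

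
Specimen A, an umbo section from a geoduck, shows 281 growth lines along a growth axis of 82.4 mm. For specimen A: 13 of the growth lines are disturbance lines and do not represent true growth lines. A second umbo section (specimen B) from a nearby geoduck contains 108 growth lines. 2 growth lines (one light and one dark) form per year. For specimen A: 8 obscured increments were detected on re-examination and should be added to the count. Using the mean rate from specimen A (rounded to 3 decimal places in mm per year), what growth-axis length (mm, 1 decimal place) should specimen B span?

32.2 mm

Specimen A: after corrections the count is 281 − 13 + 8 = 276 growth lines.
Specimen A: dividing by 2 growth lines per year: 276 / 2 = 138 years.
A: 82.4 mm over 138 years gives 82.4 / 138 ≈ 0.597 mm/yr.
Specimen B: 108 growth lines at 2 per year is 108 / 2 = 54 years. Length of B = 0.597 × 54 = 32.2 mm.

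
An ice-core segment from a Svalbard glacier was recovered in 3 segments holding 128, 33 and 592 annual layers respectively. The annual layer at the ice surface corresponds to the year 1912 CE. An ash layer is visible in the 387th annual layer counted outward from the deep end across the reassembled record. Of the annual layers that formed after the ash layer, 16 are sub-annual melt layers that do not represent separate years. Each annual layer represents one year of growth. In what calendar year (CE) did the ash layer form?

1562 CE

Total annual layers = 128 + 33 + 592 = 753.
753 − 387 = 366 annual layers lie beyond the ash layer toward the ice surface.
366 − 16 false = 350 true annual layers after the ash layer.
1912 − 350 = 1562 CE.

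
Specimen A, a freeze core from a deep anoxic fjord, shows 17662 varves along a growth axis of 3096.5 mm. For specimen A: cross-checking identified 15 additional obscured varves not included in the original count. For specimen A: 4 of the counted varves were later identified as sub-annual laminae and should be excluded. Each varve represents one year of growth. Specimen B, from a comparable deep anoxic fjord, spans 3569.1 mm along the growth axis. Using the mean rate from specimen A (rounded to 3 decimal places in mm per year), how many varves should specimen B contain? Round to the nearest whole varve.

Specimen A: adjusted count: 17662 − 4 + 15 = 17673 varves.
A: Extension rate ≈ 3096.5 / 17673 = 0.175 mm/year.
B spans 3569.1 / 0.175 = 20394.86 years ≈ 20395 varves.

20395 varves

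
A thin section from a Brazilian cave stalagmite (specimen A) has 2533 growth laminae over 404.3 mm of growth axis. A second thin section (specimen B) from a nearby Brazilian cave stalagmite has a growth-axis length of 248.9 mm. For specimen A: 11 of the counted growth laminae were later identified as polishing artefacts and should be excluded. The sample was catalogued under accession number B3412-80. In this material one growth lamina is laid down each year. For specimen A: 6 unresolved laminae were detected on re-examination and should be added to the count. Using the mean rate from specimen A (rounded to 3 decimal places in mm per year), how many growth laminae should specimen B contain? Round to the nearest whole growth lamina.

Specimen A: after corrections the count is 2533 − 11 + 6 = 2528 growth laminae.
A: 404.3 mm over 2528 years gives 404.3 / 2528 ≈ 0.160 mm per year.
For B, 248.9 / 0.160 = 1555.62 years ≈ 1556 growth laminae.

1556 growth laminae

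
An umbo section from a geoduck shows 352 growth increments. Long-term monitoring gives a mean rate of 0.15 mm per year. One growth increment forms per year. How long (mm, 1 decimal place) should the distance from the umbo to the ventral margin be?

352 years of growth are recorded.
Predicted length = 0.15 mm/year × 352 years = 52.8 mm.

52.8 mm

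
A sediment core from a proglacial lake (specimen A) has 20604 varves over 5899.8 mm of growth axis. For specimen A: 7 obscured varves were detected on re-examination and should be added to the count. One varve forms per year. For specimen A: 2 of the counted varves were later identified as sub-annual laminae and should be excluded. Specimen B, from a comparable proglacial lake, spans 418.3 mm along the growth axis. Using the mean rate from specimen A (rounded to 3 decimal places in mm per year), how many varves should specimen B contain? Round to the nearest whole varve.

1463 varves

Specimen A: true varve count = 20604 − 2 + 7 = 20609.
A: Mean rate = 5899.8 mm / 20609 years ≈ 0.286 mm per year.
Specimen B: 418.3 mm / 0.286 mm per year = 1462.59 years ≈ 1463 varves.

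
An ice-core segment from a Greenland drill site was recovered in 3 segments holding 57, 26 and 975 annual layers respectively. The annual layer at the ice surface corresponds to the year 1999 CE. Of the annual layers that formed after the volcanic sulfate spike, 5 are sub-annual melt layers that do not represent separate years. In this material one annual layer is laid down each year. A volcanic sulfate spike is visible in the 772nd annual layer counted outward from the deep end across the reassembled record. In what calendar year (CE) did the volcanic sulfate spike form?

Total annual layers = 57 + 26 + 975 = 1058.
Between annual layer 772 and the ice surface there are 1058 − 772 = 286 annual layers.
Excluding 5 false annual layers: 286 − 5 = 281.
1999 − 281 = 1718 CE.

1718 CE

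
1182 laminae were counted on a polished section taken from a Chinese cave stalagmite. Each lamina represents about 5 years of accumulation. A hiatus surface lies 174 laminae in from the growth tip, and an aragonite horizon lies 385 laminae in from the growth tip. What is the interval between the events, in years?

The two markers are separated by 385 − 174 = 211 laminae.
Multiplying by 5 years per lamina: 211 × 5 = 1055 years.

1055 years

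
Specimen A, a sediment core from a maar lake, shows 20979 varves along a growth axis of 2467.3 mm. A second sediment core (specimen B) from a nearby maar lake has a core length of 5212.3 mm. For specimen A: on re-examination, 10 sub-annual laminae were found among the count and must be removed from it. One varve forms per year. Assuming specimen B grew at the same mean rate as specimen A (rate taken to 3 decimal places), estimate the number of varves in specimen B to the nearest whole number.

Specimen A: after corrections the count is 20979 − 10 = 20969 varves.
A: Mean rate = 2467.3 mm / 20969 years ≈ 0.118 mm/year.
B spans 5212.3 / 0.118 = 44172.03 years ≈ 44172 varves.

44172 varves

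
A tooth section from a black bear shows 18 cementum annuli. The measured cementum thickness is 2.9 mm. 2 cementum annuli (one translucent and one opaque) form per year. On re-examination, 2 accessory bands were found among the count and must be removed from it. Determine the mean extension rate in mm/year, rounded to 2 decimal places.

0.36 mm/year

Adjusted count: 18 − 2 = 16 cementum annuli.
16 cementum annuli at 2 per year is 16 / 2 = 8 years.
Mean rate = 2.9 mm / 8 years ≈ 0.36 mm/year.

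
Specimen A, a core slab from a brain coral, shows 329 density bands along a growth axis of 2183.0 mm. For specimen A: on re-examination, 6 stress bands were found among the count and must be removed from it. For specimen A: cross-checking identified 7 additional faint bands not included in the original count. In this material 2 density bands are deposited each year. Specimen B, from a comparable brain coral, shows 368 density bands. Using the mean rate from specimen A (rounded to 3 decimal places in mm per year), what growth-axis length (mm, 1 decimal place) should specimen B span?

Specimen A: after corrections the count is 329 − 6 + 7 = 330 density bands.
Specimen A: 330 density bands at 2 per year is 330 / 2 = 165 years.
A: 2183.0 mm over 165 years gives 2183.0 / 165 ≈ 13.230 mm per year.
Specimen B: dividing by 2 density bands per year: 368 / 2 = 184 years. Length of B = 13.230 × 184 = 2434.3 mm.

2434.3 mm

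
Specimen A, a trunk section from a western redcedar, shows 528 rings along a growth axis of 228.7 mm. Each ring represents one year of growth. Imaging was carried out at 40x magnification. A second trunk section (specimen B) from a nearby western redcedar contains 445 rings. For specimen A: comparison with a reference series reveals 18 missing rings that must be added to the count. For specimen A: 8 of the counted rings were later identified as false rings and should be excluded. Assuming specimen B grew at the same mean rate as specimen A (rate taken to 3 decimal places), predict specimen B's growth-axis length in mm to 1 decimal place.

Specimen A: true ring count = 528 − 8 + 18 = 538.
A: 228.7 mm over 538 years gives 228.7 / 538 ≈ 0.425 mm/yr.
Length of B = 0.425 × 445 = 189.1 mm.

189.1 mm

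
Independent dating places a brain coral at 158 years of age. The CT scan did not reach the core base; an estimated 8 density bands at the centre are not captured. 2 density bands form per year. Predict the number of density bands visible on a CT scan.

With 2 density bands per year, 158 years would produce 158 × 2 = 316 density bands.
Subtracting the 8 density bands not captured gives 316 − 8 = 308 density bands in the record.

308 density bands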